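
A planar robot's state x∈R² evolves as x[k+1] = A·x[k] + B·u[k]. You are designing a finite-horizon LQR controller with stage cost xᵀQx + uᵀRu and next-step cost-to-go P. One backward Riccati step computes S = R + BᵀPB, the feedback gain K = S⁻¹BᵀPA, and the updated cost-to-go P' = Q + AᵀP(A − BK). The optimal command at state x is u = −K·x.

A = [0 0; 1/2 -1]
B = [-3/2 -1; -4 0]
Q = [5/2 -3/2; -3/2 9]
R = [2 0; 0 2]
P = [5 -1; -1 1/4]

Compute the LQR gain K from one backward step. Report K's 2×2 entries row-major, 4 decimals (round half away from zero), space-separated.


BᵀP = [-3.5000 0.5000; -5.0000 1.0000]
S = R + BᵀPB = [2 0; 0 2] + [3.2500 3.5000; 3.5000 5.0000] = [5.2500 3.5000; 3.5000 7.0000]
BᵀPA = [0.2500 -0.5000; 0.5000 -1.0000]
K = S⁻¹·BᵀPA = [0.0000 0.0000; 0.0714 -0.1429]
A−BK = [0.0714 -0.1429; 0.5000 -1.0000]
AᵀP(A−BK) = [0.0268 -0.0536; -0.0536 0.1071]
P' = Q + AᵀP(A−BK) = [2.5268 -1.5536; -1.5536 9.1071]
tr(P') = 11.6339

0.0000 0.0000 0.0714 -0.1429


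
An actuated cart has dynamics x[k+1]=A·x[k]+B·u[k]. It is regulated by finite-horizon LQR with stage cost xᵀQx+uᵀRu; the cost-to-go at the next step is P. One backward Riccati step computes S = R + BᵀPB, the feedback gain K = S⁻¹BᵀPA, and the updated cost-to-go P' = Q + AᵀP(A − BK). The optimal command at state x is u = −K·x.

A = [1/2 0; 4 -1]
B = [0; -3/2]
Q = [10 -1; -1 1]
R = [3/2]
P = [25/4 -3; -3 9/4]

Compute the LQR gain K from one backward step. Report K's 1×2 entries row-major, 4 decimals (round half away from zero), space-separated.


BᵀP = [4.5000 -3.3750]
S = R + BᵀPB = [3/2] + [5.0625] = [6.5625]
BᵀPA = [-11.2500 3.3750]
K = S⁻¹·BᵀPA = [-1.7143 0.5143]
A−BK = [0.5000 0.0000; 1.4286 -0.2286]
AᵀP(A−BK) = [6.2768 -1.7143; -1.7143 0.5143]
P' = Q + AᵀP(A−BK) = [16.2768 -2.7143; -2.7143 1.5143]
tr(P') = 17.7911

-1.7143 0.5143


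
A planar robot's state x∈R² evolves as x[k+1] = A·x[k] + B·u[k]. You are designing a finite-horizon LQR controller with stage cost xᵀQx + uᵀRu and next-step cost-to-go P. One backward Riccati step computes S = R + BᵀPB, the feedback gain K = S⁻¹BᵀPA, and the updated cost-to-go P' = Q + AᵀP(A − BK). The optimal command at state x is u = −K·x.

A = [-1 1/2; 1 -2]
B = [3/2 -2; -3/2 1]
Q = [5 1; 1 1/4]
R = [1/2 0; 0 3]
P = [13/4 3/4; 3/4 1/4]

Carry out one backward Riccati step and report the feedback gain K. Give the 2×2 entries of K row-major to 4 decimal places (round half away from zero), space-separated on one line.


-0.4532 0.1178 0.1088 0.0317

BᵀP = [3.7500 0.7500; -5.7500 -1.2500]
S = R + BᵀPB = [1/2 0; 0 3] + [4.5000 -6.7500; -6.7500 10.2500] = [5.0000 -6.7500; -6.7500 13.2500]
BᵀPA = [-3.0000 0.3750; 4.5000 -0.3750]
K = S⁻¹·BᵀPA = [-0.4532 0.1178; 0.1088 0.0317]
A−BK = [-0.1027 0.3867; 0.2115 -1.8550]
AᵀP(A−BK) = [0.1511 -0.0393; -0.0393 0.2802]
P' = Q + AᵀP(A−BK) = [5.1511 0.9607; 0.9607 0.5302]
tr(P') = 5.6813


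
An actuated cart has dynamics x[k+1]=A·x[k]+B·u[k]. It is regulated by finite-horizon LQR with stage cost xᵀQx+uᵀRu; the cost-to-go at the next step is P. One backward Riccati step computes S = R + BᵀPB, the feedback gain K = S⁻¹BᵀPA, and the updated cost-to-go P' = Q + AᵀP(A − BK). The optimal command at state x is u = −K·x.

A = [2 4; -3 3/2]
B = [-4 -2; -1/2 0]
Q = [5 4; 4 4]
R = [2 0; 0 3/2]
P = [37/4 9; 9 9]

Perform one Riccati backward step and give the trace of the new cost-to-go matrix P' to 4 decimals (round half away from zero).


13.7002

BᵀP = [-41.5000 -40.5000; -18.5000 -18.0000]
S = R + BᵀPB = [2 0; 0 3/2] + [186.2500 83.0000; 83.0000 37.0000] = [188.2500 83.0000; 83.0000 38.5000]
BᵀPA = [38.5000 -226.7500; 17.0000 -101.0000]
K = S⁻¹·BᵀPA = [0.1987 -0.9672; 0.0132 -0.5382]
A−BK = [2.8212 -0.9453; -2.9007 1.0164]
AᵀP(A−BK) = [2.1258 -1.1126; -1.1126 2.5744]
P' = Q + AᵀP(A−BK) = [7.1258 2.8874; 2.8874 6.5744]
tr(P') = 13.7002


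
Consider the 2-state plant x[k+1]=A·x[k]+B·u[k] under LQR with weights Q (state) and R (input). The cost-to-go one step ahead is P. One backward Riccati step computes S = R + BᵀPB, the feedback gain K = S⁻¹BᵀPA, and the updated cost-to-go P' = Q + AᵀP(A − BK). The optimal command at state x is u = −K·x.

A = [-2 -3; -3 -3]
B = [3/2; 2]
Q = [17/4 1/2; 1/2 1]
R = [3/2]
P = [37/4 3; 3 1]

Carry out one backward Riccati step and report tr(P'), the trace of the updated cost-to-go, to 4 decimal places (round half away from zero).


12.9905

BᵀP = [19.8750 6.5000]
S = R + BᵀPB = [3/2] + [42.8125] = [44.3125]
BᵀPA = [-59.2500 -79.1250]
K = S⁻¹·BᵀPA = [-1.3371 -1.7856]
A−BK = [0.0056 -0.3216; -0.3258 0.5712]
AᵀP(A−BK) = [2.7772 3.7024; 3.7024 4.9633]
P' = Q + AᵀP(A−BK) = [7.0272 4.2024; 4.2024 5.9633]
tr(P') = 12.9905


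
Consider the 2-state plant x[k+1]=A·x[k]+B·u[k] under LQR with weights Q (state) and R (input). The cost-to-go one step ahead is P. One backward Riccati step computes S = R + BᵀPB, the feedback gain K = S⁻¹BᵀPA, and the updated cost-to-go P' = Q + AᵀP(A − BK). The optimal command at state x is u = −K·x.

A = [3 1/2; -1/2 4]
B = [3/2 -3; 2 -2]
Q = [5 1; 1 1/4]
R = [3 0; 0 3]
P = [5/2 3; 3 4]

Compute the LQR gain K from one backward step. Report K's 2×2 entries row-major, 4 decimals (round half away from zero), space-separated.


BᵀP = [9.7500 12.5000; -13.5000 -17.0000]
S = R + BᵀPB = [3 0; 0 3] + [39.6250 -54.2500; -54.2500 74.5000] = [42.6250 -54.2500; -54.2500 77.5000]
BᵀPA = [23.0000 54.8750; -32.0000 -74.7500]
K = S⁻¹·BᵀPA = [0.1290 0.5484; -0.3226 -0.5806]
A−BK = [1.8387 -2.0645; -1.4032 1.7419]
AᵀP(A−BK) = [1.2097 -0.1935; -0.1935 3.1290]
P' = Q + AᵀP(A−BK) = [6.2097 0.8065; 0.8065 3.3790]
tr(P') = 9.5887

0.1290 0.5484 -0.3226 -0.5806


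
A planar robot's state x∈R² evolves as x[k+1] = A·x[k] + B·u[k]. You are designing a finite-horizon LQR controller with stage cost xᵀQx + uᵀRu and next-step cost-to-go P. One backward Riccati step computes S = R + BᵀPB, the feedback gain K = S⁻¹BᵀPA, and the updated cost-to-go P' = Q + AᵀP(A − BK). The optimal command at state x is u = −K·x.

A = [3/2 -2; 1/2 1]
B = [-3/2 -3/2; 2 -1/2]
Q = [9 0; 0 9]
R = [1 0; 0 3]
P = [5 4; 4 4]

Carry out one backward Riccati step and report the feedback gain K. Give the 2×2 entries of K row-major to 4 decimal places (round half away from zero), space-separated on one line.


BᵀP = [0.5000 2.0000; -9.5000 -8.0000]
S = R + BᵀPB = [1 0; 0 3] + [3.2500 -1.7500; -1.7500 18.2500] = [4.2500 -1.7500; -1.7500 21.2500]
BᵀPA = [1.7500 1.0000; -18.2500 11.0000]
K = S⁻¹·BᵀPA = [0.0602 0.4642; -0.8539 0.5559]
A−BK = [0.3095 -0.4699; -0.0473 0.3496]
AᵀP(A−BK) = [2.5616 -1.6676; -1.6676 1.4212]
P' = Q + AᵀP(A−BK) = [11.5616 -1.6676; -1.6676 10.4212]
tr(P') = 21.9828

0.0602 0.4642 -0.8539 0.5559


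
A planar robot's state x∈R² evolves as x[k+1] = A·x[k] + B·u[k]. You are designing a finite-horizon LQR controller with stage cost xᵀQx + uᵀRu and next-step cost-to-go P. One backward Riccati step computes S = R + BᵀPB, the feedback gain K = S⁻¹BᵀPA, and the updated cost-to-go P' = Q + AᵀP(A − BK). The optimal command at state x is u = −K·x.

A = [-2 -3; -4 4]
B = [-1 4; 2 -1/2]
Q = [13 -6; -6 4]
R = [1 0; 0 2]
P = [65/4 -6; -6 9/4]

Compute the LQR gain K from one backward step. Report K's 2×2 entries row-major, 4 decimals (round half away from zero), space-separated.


BᵀP = [-28.2500 10.5000; 68.0000 -25.1250]
S = R + BᵀPB = [1 0; 0 2] + [49.2500 -118.2500; -118.2500 284.5625] = [50.2500 -118.2500; -118.2500 286.5625]
BᵀPA = [14.5000 126.7500; -35.5000 -304.5000]
K = S⁻¹·BᵀPA = [-0.1025 0.7551; -0.1662 -0.7510]
A−BK = [-1.4378 0.7591; -3.8781 2.1142]
AᵀP(A−BK) = [0.5869 -0.1096; -0.1096 1.8605]
P' = Q + AᵀP(A−BK) = [13.5869 -6.1096; -6.1096 5.8605]
tr(P') = 19.4474

-0.1025 0.7551 -0.1662 -0.7510


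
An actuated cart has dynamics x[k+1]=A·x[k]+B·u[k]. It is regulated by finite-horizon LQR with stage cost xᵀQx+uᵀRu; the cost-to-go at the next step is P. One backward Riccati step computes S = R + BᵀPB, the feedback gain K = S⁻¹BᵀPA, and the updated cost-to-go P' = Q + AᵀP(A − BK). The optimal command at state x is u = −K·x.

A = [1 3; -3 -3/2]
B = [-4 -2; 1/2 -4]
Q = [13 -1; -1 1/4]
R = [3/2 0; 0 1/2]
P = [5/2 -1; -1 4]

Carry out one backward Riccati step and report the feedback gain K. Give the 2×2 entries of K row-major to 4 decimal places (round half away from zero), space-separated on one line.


-0.5696 -0.8539 0.6716 0.2639

BᵀP = [-10.5000 6.0000; -1.0000 -14.0000]
S = R + BᵀPB = [3/2 0; 0 1/2] + [45.0000 -3.0000; -3.0000 58.0000] = [46.5000 -3.0000; -3.0000 58.5000]
BᵀPA = [-28.5000 -40.5000; 41.0000 18.0000]
K = S⁻¹·BᵀPA = [-0.5696 -0.8539; 0.6716 0.2639]
A−BK = [0.0650 0.1120; -0.0286 -0.0174]
AᵀP(A−BK) = [0.7297 0.8427; 0.8427 1.1651]
P' = Q + AᵀP(A−BK) = [13.7297 -0.1573; -0.1573 1.4151]
tr(P') = 15.1449


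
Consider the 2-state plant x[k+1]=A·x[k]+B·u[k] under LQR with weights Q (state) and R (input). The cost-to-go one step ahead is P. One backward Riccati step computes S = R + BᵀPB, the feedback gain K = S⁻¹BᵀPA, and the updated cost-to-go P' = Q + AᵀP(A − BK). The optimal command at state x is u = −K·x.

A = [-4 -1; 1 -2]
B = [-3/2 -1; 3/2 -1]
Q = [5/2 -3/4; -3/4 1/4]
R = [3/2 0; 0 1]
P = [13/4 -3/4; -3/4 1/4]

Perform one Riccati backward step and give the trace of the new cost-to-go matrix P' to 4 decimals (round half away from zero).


BᵀP = [-6.0000 1.5000; -2.5000 0.5000]
S = R + BᵀPB = [3/2 0; 0 1] + [11.2500 4.5000; 4.5000 2.0000] = [12.7500 4.5000; 4.5000 3.0000]
BᵀPA = [25.5000 3.0000; 10.5000 1.5000]
K = S⁻¹·BᵀPA = [1.6250 0.1250; 1.0625 0.3125]
A−BK = [-0.5000 -0.5000; -0.3750 -1.8750]
AᵀP(A−BK) = [5.6563 0.7813; 0.7813 0.4063]
P' = Q + AᵀP(A−BK) = [8.1563 0.0313; 0.0313 0.6563]
tr(P') = 8.8125

8.8125


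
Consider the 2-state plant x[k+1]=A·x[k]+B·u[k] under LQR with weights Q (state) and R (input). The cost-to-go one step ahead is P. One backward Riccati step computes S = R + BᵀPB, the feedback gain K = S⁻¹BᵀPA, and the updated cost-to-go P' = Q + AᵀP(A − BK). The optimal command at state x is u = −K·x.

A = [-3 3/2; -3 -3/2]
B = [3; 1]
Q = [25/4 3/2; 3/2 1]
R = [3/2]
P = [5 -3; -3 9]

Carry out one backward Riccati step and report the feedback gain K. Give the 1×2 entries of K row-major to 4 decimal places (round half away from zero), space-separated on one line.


-0.9600 0.4800

BᵀP = [12.0000 0.0000]
S = R + BᵀPB = [3/2] + [36.0000] = [37.5000]
BᵀPA = [-36.0000 18.0000]
K = S⁻¹·BᵀPA = [-0.9600 0.4800]
A−BK = [-0.1200 0.0600; -2.0400 -1.9800]
AᵀP(A−BK) = [37.4400 35.2800; 35.2800 36.3600]
P' = Q + AᵀP(A−BK) = [43.6900 36.7800; 36.7800 37.3600]
tr(P') = 81.0500


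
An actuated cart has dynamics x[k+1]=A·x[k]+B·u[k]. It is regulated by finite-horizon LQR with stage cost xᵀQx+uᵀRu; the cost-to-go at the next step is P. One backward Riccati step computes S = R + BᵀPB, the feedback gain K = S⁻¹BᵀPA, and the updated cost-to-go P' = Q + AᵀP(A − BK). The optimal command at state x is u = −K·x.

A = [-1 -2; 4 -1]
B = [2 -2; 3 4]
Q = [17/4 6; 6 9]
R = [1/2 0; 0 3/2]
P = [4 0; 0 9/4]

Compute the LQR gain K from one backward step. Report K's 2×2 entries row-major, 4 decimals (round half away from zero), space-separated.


BᵀP = [8.0000 6.7500; -8.0000 9.0000]
S = R + BᵀPB = [1/2 0; 0 3/2] + [36.2500 11.0000; 11.0000 52.0000] = [36.7500 11.0000; 11.0000 53.5000]
BᵀPA = [19.0000 -22.7500; 44.0000 7.0000]
K = S⁻¹·BᵀPA = [0.2886 -0.7014; 0.7631 0.2750]
A−BK = [-0.0510 -0.0472; 0.0818 0.0039]
AᵀP(A−BK) = [0.9406 0.2240; 0.2240 0.3684]
P' = Q + AᵀP(A−BK) = [5.1906 6.2240; 6.2240 9.3684]
tr(P') = 14.5590

0.2886 -0.7014 0.7631 0.2750


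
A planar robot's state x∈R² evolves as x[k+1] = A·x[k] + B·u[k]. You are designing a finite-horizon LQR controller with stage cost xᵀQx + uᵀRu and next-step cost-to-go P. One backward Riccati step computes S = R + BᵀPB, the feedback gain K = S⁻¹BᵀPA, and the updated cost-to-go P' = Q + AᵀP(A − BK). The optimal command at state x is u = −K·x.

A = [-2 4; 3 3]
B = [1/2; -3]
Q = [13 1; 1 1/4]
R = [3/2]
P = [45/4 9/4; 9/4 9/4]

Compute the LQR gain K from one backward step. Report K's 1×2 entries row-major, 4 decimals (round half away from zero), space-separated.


-0.8211 -1.2000

BᵀP = [-1.1250 -5.6250]
S = R + BᵀPB = [3/2] + [16.3125] = [17.8125]
BᵀPA = [-14.6250 -21.3750]
K = S⁻¹·BᵀPA = [-0.8211 -1.2000]
A−BK = [-1.5895 4.6000; 0.5368 -0.6000]
AᵀP(A−BK) = [26.2421 -73.8000; -73.8000 228.6000]
P' = Q + AᵀP(A−BK) = [39.2421 -72.8000; -72.8000 228.8500]
tr(P') = 268.0921


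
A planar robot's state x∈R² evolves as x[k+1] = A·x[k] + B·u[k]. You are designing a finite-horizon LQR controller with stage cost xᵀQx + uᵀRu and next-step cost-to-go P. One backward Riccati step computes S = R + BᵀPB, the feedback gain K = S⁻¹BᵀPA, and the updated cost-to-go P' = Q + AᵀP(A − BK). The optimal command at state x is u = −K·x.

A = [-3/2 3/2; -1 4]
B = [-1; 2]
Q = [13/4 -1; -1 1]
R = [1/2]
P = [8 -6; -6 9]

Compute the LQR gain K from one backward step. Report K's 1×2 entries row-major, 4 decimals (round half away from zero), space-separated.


BᵀP = [-20.0000 24.0000]
S = R + BᵀPB = [1/2] + [68.0000] = [68.5000]
BᵀPA = [6.0000 66.0000]
K = S⁻¹·BᵀPA = [0.0876 0.9635]
A−BK = [-1.4124 2.4635; -1.1752 2.0730]
AᵀP(A−BK) = [8.4745 -14.7810; -14.7810 26.4088]
P' = Q + AᵀP(A−BK) = [11.7245 -15.7810; -15.7810 27.4088]
tr(P') = 39.1332

0.0876 0.9635


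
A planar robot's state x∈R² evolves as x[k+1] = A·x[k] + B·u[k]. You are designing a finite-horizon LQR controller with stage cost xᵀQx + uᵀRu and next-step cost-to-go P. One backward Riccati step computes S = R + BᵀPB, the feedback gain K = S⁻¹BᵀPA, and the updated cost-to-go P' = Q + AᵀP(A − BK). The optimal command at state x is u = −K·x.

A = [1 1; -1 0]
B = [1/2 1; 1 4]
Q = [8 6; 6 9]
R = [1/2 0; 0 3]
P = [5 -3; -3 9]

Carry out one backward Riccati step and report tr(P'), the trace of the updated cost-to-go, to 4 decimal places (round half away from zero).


BᵀP = [-0.5000 7.5000; -7.0000 33.0000]
S = R + BᵀPB = [1/2 0; 0 3] + [7.2500 29.5000; 29.5000 125.0000] = [7.7500 29.5000; 29.5000 128.0000]
BᵀPA = [-8.0000 -0.5000; -40.0000 -7.0000]
K = S⁻¹·BᵀPA = [1.2813 1.1704; -0.6078 -0.3244]
A−BK = [0.9671 0.7392; 0.1499 0.1273]
AᵀP(A−BK) = [5.9384 4.3860; 4.3860 3.3142]
P' = Q + AᵀP(A−BK) = [13.9384 10.3860; 10.3860 12.3142]
tr(P') = 26.2526

26.2526


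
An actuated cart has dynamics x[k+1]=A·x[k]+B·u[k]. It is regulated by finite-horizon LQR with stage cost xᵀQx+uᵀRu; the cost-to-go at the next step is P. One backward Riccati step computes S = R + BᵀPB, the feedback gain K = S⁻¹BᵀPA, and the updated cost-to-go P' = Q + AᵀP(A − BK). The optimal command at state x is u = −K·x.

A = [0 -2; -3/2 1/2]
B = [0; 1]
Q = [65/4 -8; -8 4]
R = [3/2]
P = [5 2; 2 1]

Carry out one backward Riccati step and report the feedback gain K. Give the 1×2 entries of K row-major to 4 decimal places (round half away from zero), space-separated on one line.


BᵀP = [2.0000 1.0000]
S = R + BᵀPB = [3/2] + [1.0000] = [2.5000]
BᵀPA = [-1.5000 -3.5000]
K = S⁻¹·BᵀPA = [-0.6000 -1.4000]
A−BK = [0.0000 -2.0000; -0.9000 1.9000]
AᵀP(A−BK) = [1.3500 3.1500; 3.1500 11.3500]
P' = Q + AᵀP(A−BK) = [17.6000 -4.8500; -4.8500 15.3500]
tr(P') = 32.9500

-0.6000 -1.4000


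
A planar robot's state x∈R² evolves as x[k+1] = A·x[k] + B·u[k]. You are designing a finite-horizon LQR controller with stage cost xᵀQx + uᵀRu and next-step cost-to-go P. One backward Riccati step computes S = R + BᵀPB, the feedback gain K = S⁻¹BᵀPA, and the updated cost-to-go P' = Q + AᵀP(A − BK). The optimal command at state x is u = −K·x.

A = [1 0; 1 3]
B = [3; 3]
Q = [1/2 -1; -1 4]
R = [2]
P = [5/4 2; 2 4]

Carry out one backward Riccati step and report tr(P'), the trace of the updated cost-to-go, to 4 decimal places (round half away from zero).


6.5117

BᵀP = [9.7500 18.0000]
S = R + BᵀPB = [2] + [83.2500] = [85.2500]
BᵀPA = [27.7500 54.0000]
K = S⁻¹·BᵀPA = [0.3255 0.6334]
A−BK = [0.0235 -1.9003; 0.0235 1.0997]
AᵀP(A−BK) = [0.2170 0.4223; 0.4223 1.7947]
P' = Q + AᵀP(A−BK) = [0.7170 -0.5777; -0.5777 5.7947]
tr(P') = 6.5117


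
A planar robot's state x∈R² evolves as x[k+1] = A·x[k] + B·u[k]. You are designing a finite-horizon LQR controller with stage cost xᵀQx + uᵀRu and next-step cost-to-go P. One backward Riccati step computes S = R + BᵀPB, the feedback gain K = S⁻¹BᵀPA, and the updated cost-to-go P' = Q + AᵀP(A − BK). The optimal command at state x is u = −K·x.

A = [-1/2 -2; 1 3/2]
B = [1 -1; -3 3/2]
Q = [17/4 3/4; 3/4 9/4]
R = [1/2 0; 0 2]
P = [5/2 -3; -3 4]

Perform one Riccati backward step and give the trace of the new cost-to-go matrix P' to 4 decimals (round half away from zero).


BᵀP = [11.5000 -15.0000; -7.0000 9.0000]
S = R + BᵀPB = [1/2 0; 0 2] + [56.5000 -34.0000; -34.0000 20.5000] = [57.0000 -34.0000; -34.0000 22.5000]
BᵀPA = [-20.7500 -45.5000; 12.5000 27.5000]
K = S⁻¹·BᵀPA = [-0.3310 -0.7016; 0.0553 0.1621]
A−BK = [-0.1136 -1.1364; -0.0761 -0.8478]
AᵀP(A−BK) = [0.0645 0.1665; 0.1665 0.6215]
P' = Q + AᵀP(A−BK) = [4.3145 0.9165; 0.9165 2.8715]
tr(P') = 7.1860

7.1860


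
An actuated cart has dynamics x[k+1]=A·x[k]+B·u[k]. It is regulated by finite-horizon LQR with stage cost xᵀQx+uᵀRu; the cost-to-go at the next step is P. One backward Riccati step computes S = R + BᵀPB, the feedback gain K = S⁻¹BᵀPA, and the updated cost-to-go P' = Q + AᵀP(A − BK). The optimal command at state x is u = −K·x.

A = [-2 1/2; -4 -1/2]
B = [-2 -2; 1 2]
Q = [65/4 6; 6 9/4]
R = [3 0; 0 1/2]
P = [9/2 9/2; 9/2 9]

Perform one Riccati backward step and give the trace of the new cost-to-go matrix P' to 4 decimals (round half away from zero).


90.2427

BᵀP = [-4.5000 0.0000; 0.0000 9.0000]
S = R + BᵀPB = [3 0; 0 1/2] + [9.0000 9.0000; 9.0000 18.0000] = [12.0000 9.0000; 9.0000 18.5000]
BᵀPA = [9.0000 -2.2500; -36.0000 -4.5000]
K = S⁻¹·BᵀPA = [3.4787 -0.0080; -3.6383 -0.2394]
A−BK = [-2.3191 0.0053; -0.2021 -0.0133]
AᵀP(A−BK) = [71.7128 0.4548; 0.4548 0.0299]
P' = Q + AᵀP(A−BK) = [87.9628 6.4548; 6.4548 2.2799]
tr(P') = 90.2427


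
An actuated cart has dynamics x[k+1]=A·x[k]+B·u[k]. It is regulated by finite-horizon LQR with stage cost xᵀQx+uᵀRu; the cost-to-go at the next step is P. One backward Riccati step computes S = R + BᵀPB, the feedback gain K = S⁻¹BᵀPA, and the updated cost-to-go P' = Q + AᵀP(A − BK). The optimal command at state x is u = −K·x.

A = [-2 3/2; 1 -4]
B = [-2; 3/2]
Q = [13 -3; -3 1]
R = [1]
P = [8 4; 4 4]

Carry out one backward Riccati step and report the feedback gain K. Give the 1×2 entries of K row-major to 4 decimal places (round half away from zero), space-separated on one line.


1.0000 -0.3889

BᵀP = [-10.0000 -2.0000]
S = R + BᵀPB = [1] + [17.0000] = [18.0000]
BᵀPA = [18.0000 -7.0000]
K = S⁻¹·BᵀPA = [1.0000 -0.3889]
A−BK = [0.0000 0.7222; -0.5000 -3.4167]
AᵀP(A−BK) = [2.0000 5.0000; 5.0000 31.2778]
P' = Q + AᵀP(A−BK) = [15.0000 2.0000; 2.0000 32.2778]
tr(P') = 47.2778


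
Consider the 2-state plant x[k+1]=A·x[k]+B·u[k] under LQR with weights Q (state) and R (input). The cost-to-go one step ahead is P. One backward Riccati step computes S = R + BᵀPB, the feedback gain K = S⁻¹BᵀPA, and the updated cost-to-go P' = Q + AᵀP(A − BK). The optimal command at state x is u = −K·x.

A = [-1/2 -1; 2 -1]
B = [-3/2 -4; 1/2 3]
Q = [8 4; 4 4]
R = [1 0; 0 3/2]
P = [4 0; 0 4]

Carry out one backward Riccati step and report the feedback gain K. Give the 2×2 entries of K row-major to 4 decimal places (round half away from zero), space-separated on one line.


BᵀP = [-6.0000 2.0000; -16.0000 12.0000]
S = R + BᵀPB = [1 0; 0 3/2] + [10.0000 30.0000; 30.0000 100.0000] = [11.0000 30.0000; 30.0000 101.5000]
BᵀPA = [7.0000 4.0000; 32.0000 4.0000]
K = S⁻¹·BᵀPA = [-1.1524 1.3210; 0.6559 -0.3510]
A−BK = [0.3949 -0.4226; 0.6085 -0.6074]
AᵀP(A−BK) = [4.0785 -4.0139; -4.0139 4.1201]
P' = Q + AᵀP(A−BK) = [12.0785 -0.0139; -0.0139 8.1201]
tr(P') = 20.1986

-1.1524 1.3210 0.6559 -0.3510


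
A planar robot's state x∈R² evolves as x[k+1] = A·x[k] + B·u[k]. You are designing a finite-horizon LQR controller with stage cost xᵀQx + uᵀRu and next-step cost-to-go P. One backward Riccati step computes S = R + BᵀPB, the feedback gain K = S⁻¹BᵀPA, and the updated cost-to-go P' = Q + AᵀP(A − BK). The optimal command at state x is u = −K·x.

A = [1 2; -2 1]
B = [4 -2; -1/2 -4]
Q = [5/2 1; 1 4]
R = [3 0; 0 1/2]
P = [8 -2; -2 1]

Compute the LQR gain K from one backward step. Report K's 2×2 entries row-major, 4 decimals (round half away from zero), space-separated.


BᵀP = [33.0000 -8.5000; -8.0000 0.0000]
S = R + BᵀPB = [3 0; 0 1/2] + [136.2500 -32.0000; -32.0000 16.0000] = [139.2500 -32.0000; -32.0000 16.5000]
BᵀPA = [50.0000 57.5000; -8.0000 -16.0000]
K = S⁻¹·BᵀPA = [0.4468 0.3429; 0.3816 -0.3046]
A−BK = [-0.0238 0.0190; -0.2503 -0.0471]
AᵀP(A−BK) = [0.7149 0.4169; 0.4169 0.4079]
P' = Q + AᵀP(A−BK) = [3.2149 1.4169; 1.4169 4.4079]
tr(P') = 7.6228

0.4468 0.3429 0.3816 -0.3046


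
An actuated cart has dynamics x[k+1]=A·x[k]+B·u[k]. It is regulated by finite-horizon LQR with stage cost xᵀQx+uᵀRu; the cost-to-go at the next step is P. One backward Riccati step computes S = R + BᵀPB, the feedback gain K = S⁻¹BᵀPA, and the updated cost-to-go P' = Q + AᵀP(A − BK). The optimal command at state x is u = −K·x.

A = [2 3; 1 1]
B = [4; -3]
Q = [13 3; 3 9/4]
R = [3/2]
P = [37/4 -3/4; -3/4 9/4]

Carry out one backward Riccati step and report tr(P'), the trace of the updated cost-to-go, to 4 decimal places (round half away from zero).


BᵀP = [39.2500 -9.7500]
S = R + BᵀPB = [3/2] + [186.2500] = [187.7500]
BᵀPA = [68.7500 108.0000]
K = S⁻¹·BᵀPA = [0.3662 0.5752]
A−BK = [0.5353 0.6991; 2.0985 2.7257]
AᵀP(A−BK) = [11.0752 14.4527; 14.4527 18.8748]
P' = Q + AᵀP(A−BK) = [24.0752 17.4527; 17.4527 21.1248]
tr(P') = 45.2001

45.2001


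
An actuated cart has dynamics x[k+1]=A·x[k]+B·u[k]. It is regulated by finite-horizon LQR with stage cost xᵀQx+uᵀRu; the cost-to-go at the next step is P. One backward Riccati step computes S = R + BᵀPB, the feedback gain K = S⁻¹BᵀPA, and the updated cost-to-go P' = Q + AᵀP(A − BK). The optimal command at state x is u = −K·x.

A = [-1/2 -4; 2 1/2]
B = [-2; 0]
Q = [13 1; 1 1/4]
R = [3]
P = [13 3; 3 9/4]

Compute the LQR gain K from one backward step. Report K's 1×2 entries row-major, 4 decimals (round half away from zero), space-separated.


BᵀP = [-26.0000 -6.0000]
S = R + BᵀPB = [3] + [52.0000] = [55.0000]
BᵀPA = [1.0000 101.0000]
K = S⁻¹·BᵀPA = [0.0182 1.8364]
A−BK = [-0.4636 -0.3273; 2.0000 0.5000]
AᵀP(A−BK) = [6.2318 1.6636; 1.6636 11.0898]
P' = Q + AᵀP(A−BK) = [19.2318 2.6636; 2.6636 11.3398]
tr(P') = 30.5716

0.0182 1.8364


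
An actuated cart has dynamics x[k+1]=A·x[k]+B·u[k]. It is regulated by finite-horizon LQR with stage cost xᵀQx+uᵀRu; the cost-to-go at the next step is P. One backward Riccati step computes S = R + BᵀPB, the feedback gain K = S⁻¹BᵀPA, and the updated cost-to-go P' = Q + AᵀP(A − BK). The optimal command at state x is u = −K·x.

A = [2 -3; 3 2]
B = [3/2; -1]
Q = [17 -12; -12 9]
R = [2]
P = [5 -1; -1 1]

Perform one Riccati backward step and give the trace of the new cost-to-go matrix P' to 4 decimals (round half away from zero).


44.8406

BᵀP = [8.5000 -2.5000]
S = R + BᵀPB = [2] + [15.2500] = [17.2500]
BᵀPA = [9.5000 -30.5000]
K = S⁻¹·BᵀPA = [0.5507 -1.7681]
A−BK = [1.1739 -0.3478; 3.5507 0.2319]
AᵀP(A−BK) = [11.7681 -2.2029; -2.2029 7.0725]
P' = Q + AᵀP(A−BK) = [28.7681 -14.2029; -14.2029 16.0725]
tr(P') = 44.8406


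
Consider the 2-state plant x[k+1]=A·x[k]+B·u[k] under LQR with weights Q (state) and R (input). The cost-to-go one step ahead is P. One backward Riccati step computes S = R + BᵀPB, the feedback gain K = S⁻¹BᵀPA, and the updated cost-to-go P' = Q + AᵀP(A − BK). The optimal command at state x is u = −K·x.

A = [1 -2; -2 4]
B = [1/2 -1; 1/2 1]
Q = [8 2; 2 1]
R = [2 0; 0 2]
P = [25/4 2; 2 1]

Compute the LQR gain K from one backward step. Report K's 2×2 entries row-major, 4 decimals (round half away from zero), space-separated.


BᵀP = [4.1250 1.5000; -4.2500 -1.0000]
S = R + BᵀPB = [2 0; 0 2] + [2.8125 -2.6250; -2.6250 3.2500] = [4.8125 -2.6250; -2.6250 5.2500]
BᵀPA = [1.1250 -2.2500; -2.2500 4.5000]
K = S⁻¹·BᵀPA = [0.0000 0.0000; -0.4286 0.8571]
A−BK = [0.5714 -1.1429; -1.5714 3.1429]
AᵀP(A−BK) = [1.2857 -2.5714; -2.5714 5.1429]
P' = Q + AᵀP(A−BK) = [9.2857 -0.5714; -0.5714 6.1429]
tr(P') = 15.4286

0.0000 0.0000 -0.4286 0.8571


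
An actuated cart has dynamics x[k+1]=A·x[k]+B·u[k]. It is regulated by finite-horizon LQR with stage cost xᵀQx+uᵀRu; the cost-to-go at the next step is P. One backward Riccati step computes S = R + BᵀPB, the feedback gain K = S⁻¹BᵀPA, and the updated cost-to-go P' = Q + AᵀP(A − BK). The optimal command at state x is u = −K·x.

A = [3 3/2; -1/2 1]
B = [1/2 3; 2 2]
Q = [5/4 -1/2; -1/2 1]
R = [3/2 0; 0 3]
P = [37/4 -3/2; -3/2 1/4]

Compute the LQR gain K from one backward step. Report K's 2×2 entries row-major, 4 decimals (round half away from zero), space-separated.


BᵀP = [1.6250 -0.2500; 24.7500 -4.0000]
S = R + BᵀPB = [3/2 0; 0 3] + [0.3125 4.3750; 4.3750 66.2500] = [1.8125 4.3750; 4.3750 69.2500]
BᵀPA = [5.0000 2.1875; 76.2500 33.1250]
K = S⁻¹·BᵀPA = [0.1190 0.0617; 1.0936 0.4744]
A−BK = [-0.3402 0.0458; -2.9251 -0.0723]
AᵀP(A−BK) = [3.8332 1.6403; 1.6403 0.7117]
P' = Q + AᵀP(A−BK) = [5.0832 1.1403; 1.1403 1.7117]
tr(P') = 6.7948

0.1190 0.0617 1.0936 0.4744


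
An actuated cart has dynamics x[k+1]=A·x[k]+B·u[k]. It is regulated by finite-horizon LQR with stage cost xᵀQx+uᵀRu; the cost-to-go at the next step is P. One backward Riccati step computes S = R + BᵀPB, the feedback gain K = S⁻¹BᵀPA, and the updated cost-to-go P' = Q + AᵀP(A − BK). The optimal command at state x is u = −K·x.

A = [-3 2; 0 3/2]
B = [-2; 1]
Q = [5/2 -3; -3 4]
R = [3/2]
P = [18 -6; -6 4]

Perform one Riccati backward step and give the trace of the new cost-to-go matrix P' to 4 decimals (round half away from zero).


BᵀP = [-42.0000 16.0000]
S = R + BᵀPB = [3/2] + [100.0000] = [101.5000]
BᵀPA = [126.0000 -60.0000]
K = S⁻¹·BᵀPA = [1.2414 -0.5911]
A−BK = [-0.5172 0.8177; -1.2414 2.0911]
AᵀP(A−BK) = [5.5862 -6.5172; -6.5172 9.5320]
P' = Q + AᵀP(A−BK) = [8.0862 -9.5172; -9.5172 13.5320]
tr(P') = 21.6182

21.6182


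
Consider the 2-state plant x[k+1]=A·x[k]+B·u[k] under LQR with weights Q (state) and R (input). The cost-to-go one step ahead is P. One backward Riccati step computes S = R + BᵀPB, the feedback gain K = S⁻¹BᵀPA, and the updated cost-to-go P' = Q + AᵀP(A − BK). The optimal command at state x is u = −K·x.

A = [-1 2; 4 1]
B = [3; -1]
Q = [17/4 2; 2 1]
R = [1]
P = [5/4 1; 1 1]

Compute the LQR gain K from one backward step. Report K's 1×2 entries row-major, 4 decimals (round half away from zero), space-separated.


0.7241 1.0345

BᵀP = [2.7500 2.0000]
S = R + BᵀPB = [1] + [6.2500] = [7.2500]
BᵀPA = [5.2500 7.5000]
K = S⁻¹·BᵀPA = [0.7241 1.0345]
A−BK = [-3.1724 -1.1034; 4.7241 2.0345]
AᵀP(A−BK) = [5.4483 3.0690; 3.0690 2.2414]
P' = Q + AᵀP(A−BK) = [9.6983 5.0690; 5.0690 3.2414]
tr(P') = 12.9397


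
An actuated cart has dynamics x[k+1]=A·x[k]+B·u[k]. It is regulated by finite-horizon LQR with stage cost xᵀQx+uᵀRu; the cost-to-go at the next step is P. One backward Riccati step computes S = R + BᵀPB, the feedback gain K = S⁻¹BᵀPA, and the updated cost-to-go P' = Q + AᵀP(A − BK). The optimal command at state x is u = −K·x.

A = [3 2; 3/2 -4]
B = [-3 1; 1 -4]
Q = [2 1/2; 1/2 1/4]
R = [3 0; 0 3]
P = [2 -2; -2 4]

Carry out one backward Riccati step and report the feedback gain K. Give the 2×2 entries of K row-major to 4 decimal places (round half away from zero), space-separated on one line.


-0.7384 -0.4090 -0.3817 0.8514

BᵀP = [-8.0000 10.0000; 10.0000 -18.0000]
S = R + BᵀPB = [3 0; 0 3] + [34.0000 -48.0000; -48.0000 82.0000] = [37.0000 -48.0000; -48.0000 85.0000]
BᵀPA = [-9.0000 -56.0000; 3.0000 92.0000]
K = S⁻¹·BᵀPA = [-0.7384 -0.4090; -0.3817 0.8514]
A−BK = [1.1665 -0.0785; 0.7117 -0.1855]
AᵀP(A−BK) = [3.4994 -0.2354; -0.2354 2.7681]
P' = Q + AᵀP(A−BK) = [5.4994 0.2646; 0.2646 3.0181]
tr(P') = 8.5175


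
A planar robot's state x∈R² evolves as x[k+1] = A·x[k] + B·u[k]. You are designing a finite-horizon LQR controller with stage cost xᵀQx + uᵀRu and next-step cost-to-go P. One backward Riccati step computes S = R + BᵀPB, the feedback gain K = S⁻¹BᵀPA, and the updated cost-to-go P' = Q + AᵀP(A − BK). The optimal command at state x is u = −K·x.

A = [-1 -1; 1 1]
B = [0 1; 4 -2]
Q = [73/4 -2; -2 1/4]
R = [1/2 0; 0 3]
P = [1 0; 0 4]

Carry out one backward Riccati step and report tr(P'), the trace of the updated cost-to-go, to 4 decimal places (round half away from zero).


20.0150

BᵀP = [0.0000 16.0000; 1.0000 -8.0000]
S = R + BᵀPB = [1/2 0; 0 3] + [64.0000 -32.0000; -32.0000 17.0000] = [64.5000 -32.0000; -32.0000 20.0000]
BᵀPA = [16.0000 16.0000; -9.0000 -9.0000]
K = S⁻¹·BᵀPA = [0.1203 0.1203; -0.2575 -0.2575]
A−BK = [-0.7425 -0.7425; 0.0038 0.0038]
AᵀP(A−BK) = [0.7575 0.7575; 0.7575 0.7575]
P' = Q + AᵀP(A−BK) = [19.0075 -1.2425; -1.2425 1.0075]
tr(P') = 20.0150


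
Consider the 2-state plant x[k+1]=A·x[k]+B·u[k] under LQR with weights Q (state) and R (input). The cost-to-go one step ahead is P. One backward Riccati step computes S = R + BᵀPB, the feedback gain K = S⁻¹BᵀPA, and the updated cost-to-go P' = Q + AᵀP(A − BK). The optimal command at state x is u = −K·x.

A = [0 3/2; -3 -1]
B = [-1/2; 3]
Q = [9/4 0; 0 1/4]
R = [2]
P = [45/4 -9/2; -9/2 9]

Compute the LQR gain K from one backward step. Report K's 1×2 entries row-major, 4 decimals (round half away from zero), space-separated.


-0.8836 -0.5834

BᵀP = [-19.1250 29.2500]
S = R + BᵀPB = [2] + [97.3125] = [99.3125]
BᵀPA = [-87.7500 -57.9375]
K = S⁻¹·BᵀPA = [-0.8836 -0.5834]
A−BK = [-0.4418 1.2083; -0.3493 0.7502]
AᵀP(A−BK) = [3.4663 -3.9421; -3.9421 14.0126]
P' = Q + AᵀP(A−BK) = [5.7163 -3.9421; -3.9421 14.2626]
tr(P') = 19.9789


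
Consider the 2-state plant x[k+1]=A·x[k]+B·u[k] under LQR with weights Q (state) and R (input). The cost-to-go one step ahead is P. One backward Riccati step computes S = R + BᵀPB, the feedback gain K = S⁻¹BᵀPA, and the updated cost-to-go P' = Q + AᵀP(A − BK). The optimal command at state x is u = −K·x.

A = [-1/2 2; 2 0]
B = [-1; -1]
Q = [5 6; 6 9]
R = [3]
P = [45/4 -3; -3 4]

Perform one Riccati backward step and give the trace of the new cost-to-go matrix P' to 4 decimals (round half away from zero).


61.2194

BᵀP = [-8.2500 -1.0000]
S = R + BᵀPB = [3] + [9.2500] = [12.2500]
BᵀPA = [2.1250 -16.5000]
K = S⁻¹·BᵀPA = [0.1735 -1.3469]
A−BK = [-0.3265 0.6531; 2.1735 -1.3469]
AᵀP(A−BK) = [24.4439 -20.3878; -20.3878 22.7755]
P' = Q + AᵀP(A−BK) = [29.4439 -14.3878; -14.3878 31.7755]
tr(P') = 61.2194


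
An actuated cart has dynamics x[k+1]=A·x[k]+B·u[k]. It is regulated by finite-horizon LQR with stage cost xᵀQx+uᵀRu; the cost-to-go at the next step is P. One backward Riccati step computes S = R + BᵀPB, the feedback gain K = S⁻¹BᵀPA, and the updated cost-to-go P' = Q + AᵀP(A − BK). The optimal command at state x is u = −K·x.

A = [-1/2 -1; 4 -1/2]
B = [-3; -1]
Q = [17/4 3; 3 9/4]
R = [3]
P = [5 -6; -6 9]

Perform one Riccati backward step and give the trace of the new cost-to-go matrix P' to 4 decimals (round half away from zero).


BᵀP = [-9.0000 9.0000]
S = R + BᵀPB = [3] + [18.0000] = [21.0000]
BᵀPA = [40.5000 4.5000]
K = S⁻¹·BᵀPA = [1.9286 0.2143]
A−BK = [5.2857 -0.3571; 5.9286 -0.2857]
AᵀP(A−BK) = [91.1429 -1.6786; -1.6786 0.2857]
P' = Q + AᵀP(A−BK) = [95.3929 1.3214; 1.3214 2.5357]
tr(P') = 97.9286

97.9286


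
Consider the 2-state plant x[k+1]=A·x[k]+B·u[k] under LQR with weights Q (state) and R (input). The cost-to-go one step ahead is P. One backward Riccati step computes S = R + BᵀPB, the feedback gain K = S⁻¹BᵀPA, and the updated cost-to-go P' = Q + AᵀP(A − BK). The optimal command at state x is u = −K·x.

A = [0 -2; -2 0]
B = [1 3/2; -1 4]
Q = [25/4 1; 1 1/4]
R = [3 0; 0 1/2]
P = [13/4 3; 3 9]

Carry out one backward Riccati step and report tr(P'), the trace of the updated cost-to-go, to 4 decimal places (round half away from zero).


BᵀP = [0.2500 -6.0000; 16.8750 40.5000]
S = R + BᵀPB = [3 0; 0 1/2] + [6.2500 -23.6250; -23.6250 187.3125] = [9.2500 -23.6250; -23.6250 187.8125]
BᵀPA = [12.0000 -0.5000; -81.0000 -33.7500]
K = S⁻¹·BᵀPA = [0.2885 -0.7559; -0.3950 -0.2748]
A−BK = [0.3040 -0.8320; -0.1316 0.3433]
AᵀP(A−BK) = [0.5438 -1.1869; -1.1869 3.3482]
P' = Q + AᵀP(A−BK) = [6.7938 -0.1869; -0.1869 3.5982]
tr(P') = 10.3921

10.3921


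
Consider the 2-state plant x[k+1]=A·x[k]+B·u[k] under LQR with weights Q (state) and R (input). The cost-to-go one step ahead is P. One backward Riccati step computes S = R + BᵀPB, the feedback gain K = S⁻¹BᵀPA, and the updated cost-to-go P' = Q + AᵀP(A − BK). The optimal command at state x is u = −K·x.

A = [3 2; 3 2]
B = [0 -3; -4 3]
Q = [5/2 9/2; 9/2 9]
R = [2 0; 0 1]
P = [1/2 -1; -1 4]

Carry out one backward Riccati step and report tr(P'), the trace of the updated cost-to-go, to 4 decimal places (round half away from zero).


BᵀP = [4.0000 -16.0000; -4.5000 15.0000]
S = R + BᵀPB = [2 0; 0 1] + [64.0000 -60.0000; -60.0000 58.5000] = [66.0000 -60.0000; -60.0000 59.5000]
BᵀPA = [-36.0000 -24.0000; 31.5000 21.0000]
K = S⁻¹·BᵀPA = [-0.7706 -0.5138; -0.2477 -0.1651]
A−BK = [2.2569 1.5046; 0.6606 0.4404]
AᵀP(A−BK) = [2.5596 1.7064; 1.7064 1.1376]
P' = Q + AᵀP(A−BK) = [5.0596 6.2064; 6.2064 10.1376]
tr(P') = 15.1972

15.1972


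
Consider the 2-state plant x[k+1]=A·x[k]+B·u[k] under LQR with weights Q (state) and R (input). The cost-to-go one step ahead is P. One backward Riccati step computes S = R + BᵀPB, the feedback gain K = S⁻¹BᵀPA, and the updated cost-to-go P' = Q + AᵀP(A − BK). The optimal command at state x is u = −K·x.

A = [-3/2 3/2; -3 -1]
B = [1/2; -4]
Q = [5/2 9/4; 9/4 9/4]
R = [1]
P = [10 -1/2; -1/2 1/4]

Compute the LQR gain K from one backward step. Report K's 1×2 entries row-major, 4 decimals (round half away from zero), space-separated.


-0.7105 1.2368

BᵀP = [7.0000 -1.2500]
S = R + BᵀPB = [1] + [8.5000] = [9.5000]
BᵀPA = [-6.7500 11.7500]
K = S⁻¹·BᵀPA = [-0.7105 1.2368]
A−BK = [-1.1447 0.8816; -5.8421 3.9474]
AᵀP(A−BK) = [15.4539 -11.9013; -11.9013 9.7171]
P' = Q + AᵀP(A−BK) = [17.9539 -9.6513; -9.6513 11.9671]
tr(P') = 29.9211


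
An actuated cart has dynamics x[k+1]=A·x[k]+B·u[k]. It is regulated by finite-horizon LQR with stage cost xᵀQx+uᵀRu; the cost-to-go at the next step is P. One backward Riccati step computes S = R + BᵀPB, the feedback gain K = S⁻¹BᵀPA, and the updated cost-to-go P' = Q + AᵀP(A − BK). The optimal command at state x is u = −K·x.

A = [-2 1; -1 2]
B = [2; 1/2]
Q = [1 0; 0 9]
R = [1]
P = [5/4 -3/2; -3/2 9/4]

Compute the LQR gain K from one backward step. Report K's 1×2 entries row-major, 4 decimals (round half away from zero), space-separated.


BᵀP = [1.7500 -1.8750]
S = R + BᵀPB = [1] + [2.5625] = [3.5625]
BᵀPA = [-1.6250 -2.0000]
K = S⁻¹·BᵀPA = [-0.4561 -0.5614]
A−BK = [-1.0877 2.1228; -0.7719 2.2807]
AᵀP(A−BK) = [0.5088 -0.4123; -0.4123 3.1272]
P' = Q + AᵀP(A−BK) = [1.5088 -0.4123; -0.4123 12.1272]
tr(P') = 13.6360

-0.4561 -0.5614


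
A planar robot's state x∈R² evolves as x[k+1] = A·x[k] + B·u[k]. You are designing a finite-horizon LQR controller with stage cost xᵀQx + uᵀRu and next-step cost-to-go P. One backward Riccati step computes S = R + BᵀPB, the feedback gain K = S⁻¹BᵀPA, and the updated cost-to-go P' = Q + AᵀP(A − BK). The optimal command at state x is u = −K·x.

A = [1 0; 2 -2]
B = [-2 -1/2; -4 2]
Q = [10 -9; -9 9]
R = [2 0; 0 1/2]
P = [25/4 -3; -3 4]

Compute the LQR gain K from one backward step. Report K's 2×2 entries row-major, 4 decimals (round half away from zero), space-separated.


BᵀP = [-0.5000 -10.0000; -9.1250 9.5000]
S = R + BᵀPB = [2 0; 0 1/2] + [41.0000 -19.7500; -19.7500 23.5625] = [43.0000 -19.7500; -19.7500 24.0625]
BᵀPA = [-20.5000 20.0000; 9.8750 -19.0000]
K = S⁻¹·BᵀPA = [-0.4627 0.1644; 0.0306 -0.6546]
A−BK = [0.0900 0.0016; 0.0880 -0.0330]
AᵀP(A−BK) = [0.4627 -0.1644; -0.1644 0.2730]
P' = Q + AᵀP(A−BK) = [10.4627 -9.1644; -9.1644 9.2730]
tr(P') = 19.7357

-0.4627 0.1644 0.0306 -0.6546


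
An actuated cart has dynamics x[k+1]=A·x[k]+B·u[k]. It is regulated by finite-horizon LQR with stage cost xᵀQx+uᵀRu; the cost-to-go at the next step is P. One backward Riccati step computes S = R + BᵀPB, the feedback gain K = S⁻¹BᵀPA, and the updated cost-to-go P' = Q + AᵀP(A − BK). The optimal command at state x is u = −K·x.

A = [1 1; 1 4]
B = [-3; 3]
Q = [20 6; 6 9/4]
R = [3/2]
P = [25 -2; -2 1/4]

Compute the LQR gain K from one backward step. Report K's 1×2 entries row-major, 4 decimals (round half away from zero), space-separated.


BᵀP = [-81.0000 6.7500]
S = R + BᵀPB = [3/2] + [263.2500] = [264.7500]
BᵀPA = [-74.2500 -54.0000]
K = S⁻¹·BᵀPA = [-0.2805 -0.2040]
A−BK = [0.1586 0.3881; 1.8414 4.6119]
AᵀP(A−BK) = [0.4263 0.8555; 0.8555 1.9858]
P' = Q + AᵀP(A−BK) = [20.4263 6.8555; 6.8555 4.2358]
tr(P') = 24.6622

-0.2805 -0.2040


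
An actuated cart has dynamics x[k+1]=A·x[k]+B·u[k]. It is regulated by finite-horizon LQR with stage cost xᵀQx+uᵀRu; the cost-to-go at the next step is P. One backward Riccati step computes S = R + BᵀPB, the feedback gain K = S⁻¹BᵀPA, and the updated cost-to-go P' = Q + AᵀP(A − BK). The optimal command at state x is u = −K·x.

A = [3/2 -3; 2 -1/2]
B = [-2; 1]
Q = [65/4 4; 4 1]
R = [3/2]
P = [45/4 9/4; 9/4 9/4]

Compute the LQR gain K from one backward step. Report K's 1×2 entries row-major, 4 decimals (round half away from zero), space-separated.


-0.8774 1.5566

BᵀP = [-20.2500 -2.2500]
S = R + BᵀPB = [3/2] + [38.2500] = [39.7500]
BᵀPA = [-34.8750 61.8750]
K = S⁻¹·BᵀPA = [-0.8774 1.5566]
A−BK = [-0.2547 0.1132; 2.8774 -2.0566]
AᵀP(A−BK) = [17.2146 -13.7759; -13.7759 12.2476]
P' = Q + AᵀP(A−BK) = [33.4646 -9.7759; -9.7759 13.2476]
tr(P') = 46.7123


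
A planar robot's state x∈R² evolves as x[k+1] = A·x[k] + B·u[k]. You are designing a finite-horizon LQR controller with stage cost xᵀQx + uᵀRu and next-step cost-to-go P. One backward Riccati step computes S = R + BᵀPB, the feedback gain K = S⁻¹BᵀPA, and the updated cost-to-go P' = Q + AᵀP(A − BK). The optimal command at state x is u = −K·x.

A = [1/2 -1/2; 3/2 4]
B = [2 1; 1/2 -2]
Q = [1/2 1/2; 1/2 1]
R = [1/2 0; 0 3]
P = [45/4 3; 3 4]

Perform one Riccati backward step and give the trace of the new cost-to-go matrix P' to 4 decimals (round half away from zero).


BᵀP = [24.0000 8.0000; 5.2500 -5.0000]
S = R + BᵀPB = [1/2 0; 0 3] + [52.0000 8.0000; 8.0000 15.2500] = [52.5000 8.0000; 8.0000 18.2500]
BᵀPA = [24.0000 20.0000; -4.8750 -22.6250]
K = S⁻¹·BᵀPA = [0.5335 0.6107; -0.5010 -1.5074]
A−BK = [-0.0660 -0.2139; 0.2313 0.6799]
AᵀP(A−BK) = [1.0667 2.9332; 2.9332 8.4943]
P' = Q + AᵀP(A−BK) = [1.5667 3.4332; 3.4332 9.4943]
tr(P') = 11.0610

11.0610
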